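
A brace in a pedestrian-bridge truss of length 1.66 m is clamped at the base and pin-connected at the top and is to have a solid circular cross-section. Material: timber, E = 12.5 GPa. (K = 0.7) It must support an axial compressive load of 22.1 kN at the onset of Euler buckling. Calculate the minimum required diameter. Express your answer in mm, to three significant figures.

d ≈ 47.1 mm

L_e = K·L = 0.7 × 1.66 = 1.162 m
Required I = P_cr·L_e²/(π²E) = 2.210×10^4 × 1.162² / (π² × 1.25×10^10) = 2.419×10^-7 m⁴
I_req = 2.419×10^5 mm⁴
Solid circle: I = πd⁴/64  ⇒  d = (64I/π)^(1/4) = (64×2.419×10^5/π)^(1/4) = 47.1 mm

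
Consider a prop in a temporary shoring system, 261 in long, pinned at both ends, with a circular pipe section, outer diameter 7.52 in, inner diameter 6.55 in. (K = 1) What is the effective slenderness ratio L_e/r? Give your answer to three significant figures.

d_o = 7.52 in, d_i = 6.55 in
I = π(d_o⁴ − d_i⁴)/64 = π(7.52⁴ − 6.550⁴)/64 = 66.63 in⁴
A = 10.72 in²;  r_min = √(I/A) = √(66.63/10.72) = 2.493 in
L_e = K·L = 1 × 261 = 261.0 in
λ = L_e / r_min = 261.00 / 2.493 = 105

λ ≈ 105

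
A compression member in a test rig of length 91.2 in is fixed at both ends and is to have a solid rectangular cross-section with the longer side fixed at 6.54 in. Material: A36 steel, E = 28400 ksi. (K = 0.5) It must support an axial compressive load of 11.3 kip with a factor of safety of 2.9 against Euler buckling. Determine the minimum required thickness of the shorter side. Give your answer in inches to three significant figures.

b ≈ 0.764 in

Required P_cr = n·P = 2.9 × 11.3 = 32.77 kip
L_e = K·L = 0.5 × 91.2 = 45.60 in
Required I = P_cr·L_e²/(π²E) = 3.277×10^4 × 45.60² / (π² × 2.84×10^7) = 0.2431 in⁴
Rectangle, weak axis: I_min = h·b³/12 with h = 6.54 in fixed  ⇒  b = (12I/h)^(1/3) = 0.764 in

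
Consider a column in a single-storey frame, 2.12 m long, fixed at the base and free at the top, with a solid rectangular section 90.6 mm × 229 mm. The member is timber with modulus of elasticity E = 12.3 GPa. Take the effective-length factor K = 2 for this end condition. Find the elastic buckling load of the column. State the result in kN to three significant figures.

P_cr ≈ 95.8 kN

Buckling occurs about the weak axis: I_min = h·b³/12 with b = 90.6 mm (the shorter side).
I_min = 229×90.6³/12 = 1.419×10^7 mm⁴
I = 1.419×10^7 mm⁴ = 1.419×10^-5 m⁴
Effective length L_e = K·L = 2 × 2.12 = 4.240 m
P_cr = π²EI / L_e² = π² × 12.3×10⁹ × 1.419×10^-5 / 4.240² = 9.583×10^4 N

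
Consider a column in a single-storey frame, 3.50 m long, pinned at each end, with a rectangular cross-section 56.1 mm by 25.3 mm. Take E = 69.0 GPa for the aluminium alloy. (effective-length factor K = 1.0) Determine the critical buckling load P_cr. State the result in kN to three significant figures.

Buckling occurs about the weak axis: I_min = h·b³/12 with b = 25.3 mm (the shorter side).
I_min = 56.1×25.3³/12 = 7.571×10^4 mm⁴
I = 7.571×10^4 mm⁴ = 7.571×10^-8 m⁴
Effective length L_e = K·L = 1 × 3.50 = 3.500 m
P_cr = π²EI / L_e² = π² × 69.0×10⁹ × 7.571×10^-8 / 3.500² = 4.209×10^3 N

P_cr ≈ 4.21 kN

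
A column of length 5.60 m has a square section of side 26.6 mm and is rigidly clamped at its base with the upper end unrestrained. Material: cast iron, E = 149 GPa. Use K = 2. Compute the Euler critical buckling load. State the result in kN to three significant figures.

P_cr ≈ 0.489 kN

I = a⁴/12 = 26.6⁴/12 = 4.172×10^4 mm⁴
I = 4.172×10^4 mm⁴ = 4.172×10^-8 m⁴
Effective length L_e = K·L = 2 × 5.60 = 11.20 m
P_cr = π²EI / L_e² = π² × 149×10⁹ × 4.172×10^-8 / 11.20² = 489.1 N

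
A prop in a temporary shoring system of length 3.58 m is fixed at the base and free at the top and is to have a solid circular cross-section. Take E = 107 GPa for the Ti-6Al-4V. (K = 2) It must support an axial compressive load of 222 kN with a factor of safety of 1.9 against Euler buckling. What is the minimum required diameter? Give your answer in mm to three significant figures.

d ≈ 143 mm

Required P_cr = n·P = 1.9 × 222 = 421.8 kN
L_e = K·L = 2 × 3.58 = 7.160 m
Required I = P_cr·L_e²/(π²E) = 4.218×10^5 × 7.160² / (π² × 1.07×10^11) = 2.048×10^-5 m⁴
I_req = 2.048×10^7 mm⁴
Solid circle: I = πd⁴/64  ⇒  d = (64I/π)^(1/4) = (64×2.048×10^7/π)^(1/4) = 143 mm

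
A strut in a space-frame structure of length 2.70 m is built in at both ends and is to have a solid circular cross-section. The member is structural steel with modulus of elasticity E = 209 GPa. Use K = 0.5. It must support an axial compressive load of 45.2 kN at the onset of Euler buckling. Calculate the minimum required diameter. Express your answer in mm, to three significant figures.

d ≈ 30.0 mm

L_e = K·L = 0.5 × 2.70 = 1.350 m
Required I = P_cr·L_e²/(π²E) = 4.520×10^4 × 1.350² / (π² × 2.09×10^11) = 3.994×10^-8 m⁴
I_req = 3.994×10^4 mm⁴
Solid circle: I = πd⁴/64  ⇒  d = (64I/π)^(1/4) = (64×3.994×10^4/π)^(1/4) = 30.0 mm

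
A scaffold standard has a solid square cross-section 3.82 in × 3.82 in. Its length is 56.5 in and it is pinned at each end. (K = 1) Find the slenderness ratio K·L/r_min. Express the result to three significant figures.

I = a⁴/12 = 3.82⁴/12 = 17.74 in⁴
A = 14.59 in²;  r_min = √(I/A) = √(17.74/14.59) = 1.103 in
L_e = K·L = 1 × 56.5 = 56.50 in
λ = L_e / r_min = 56.500 / 1.103 = 51.2

λ ≈ 51.2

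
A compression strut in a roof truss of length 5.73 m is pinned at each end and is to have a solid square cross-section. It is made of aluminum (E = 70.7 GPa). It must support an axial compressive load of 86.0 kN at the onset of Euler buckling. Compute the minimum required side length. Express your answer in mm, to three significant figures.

L_e = K·L = 1 × 5.73 = 5.730 m
Required I = P_cr·L_e²/(π²E) = 8.600×10^4 × 5.730² / (π² × 7.07×10^10) = 4.047×10^-6 m⁴
I_req = 4.047×10^6 mm⁴
Solid square: I = a⁴/12  ⇒  a = (12I)^(1/4) = (12×4.047×10^6)^(1/4) = 83.5 mm

a ≈ 83.5 mm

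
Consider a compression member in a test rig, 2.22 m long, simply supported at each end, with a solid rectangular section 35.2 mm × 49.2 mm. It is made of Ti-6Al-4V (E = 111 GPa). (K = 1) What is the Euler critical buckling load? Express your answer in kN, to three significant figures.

P_cr ≈ 39.7 kN

Buckling occurs about the weak axis: I_min = h·b³/12 with b = 35.2 mm (the shorter side).
I_min = 49.2×35.2³/12 = 1.788×10^5 mm⁴
I = 1.788×10^5 mm⁴ = 1.788×10^-7 m⁴
Effective length L_e = K·L = 1 × 2.22 = 2.220 m
P_cr = π²EI / L_e² = π² × 111×10⁹ × 1.788×10^-7 / 2.220² = 3.975×10^4 N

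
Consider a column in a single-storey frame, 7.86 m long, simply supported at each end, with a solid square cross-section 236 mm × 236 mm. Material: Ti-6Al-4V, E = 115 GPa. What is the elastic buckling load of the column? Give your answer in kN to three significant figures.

P_cr ≈ 4750 kN

I = a⁴/12 = 236⁴/12 = 2.585×10^8 mm⁴
I = 2.585×10^8 mm⁴ = 2.585×10^-4 m⁴
Effective length L_e = K·L = 1 × 7.86 = 7.860 m
P_cr = π²EI / L_e² = π² × 115×10⁹ × 2.585×10^-4 / 7.860² = 4.749×10^6 N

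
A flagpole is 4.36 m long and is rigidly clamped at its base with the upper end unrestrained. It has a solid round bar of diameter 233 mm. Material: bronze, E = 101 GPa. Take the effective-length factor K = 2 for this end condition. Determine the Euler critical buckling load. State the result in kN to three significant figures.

P_cr ≈ 1900 kN

I = πd⁴/64 = π×233⁴/64 = 1.447×10^8 mm⁴
I = 1.447×10^8 mm⁴ = 1.447×10^-4 m⁴
Effective length L_e = K·L = 2 × 4.36 = 8.720 m
P_cr = π²EI / L_e² = π² × 101×10⁹ × 1.447×10^-4 / 8.720² = 1.897×10^6 N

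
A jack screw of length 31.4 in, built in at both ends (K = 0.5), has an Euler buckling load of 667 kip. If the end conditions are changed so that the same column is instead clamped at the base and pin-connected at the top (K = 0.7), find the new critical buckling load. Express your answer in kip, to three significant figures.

P_cr ∝ 1/K², so P_cr,new = P_cr,old × (K_old/K_new)² = 667 × (0.5/0.7)²
= 667 × 0.5102 = 340 kip

P_cr ≈ 340 kip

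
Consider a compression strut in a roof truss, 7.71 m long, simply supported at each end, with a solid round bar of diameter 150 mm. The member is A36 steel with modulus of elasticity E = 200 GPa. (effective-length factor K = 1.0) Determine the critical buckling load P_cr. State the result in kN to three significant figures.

I = πd⁴/64 = π×150⁴/64 = 2.485×10^7 mm⁴
I = 2.485×10^7 mm⁴ = 2.485×10^-5 m⁴
Effective length L_e = K·L = 1 × 7.71 = 7.710 m
P_cr = π²EI / L_e² = π² × 200×10⁹ × 2.485×10^-5 / 7.710² = 8.252×10^5 N

P_cr ≈ 825 kN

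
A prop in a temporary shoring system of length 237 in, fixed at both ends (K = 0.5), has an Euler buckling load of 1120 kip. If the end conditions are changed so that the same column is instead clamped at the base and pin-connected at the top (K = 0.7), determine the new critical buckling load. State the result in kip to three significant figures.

P_cr ∝ 1/K², so P_cr,new = P_cr,old × (K_old/K_new)² = 1120 × (0.5/0.7)²
= 1120 × 0.5102 = 571 kip

P_cr ≈ 571 kip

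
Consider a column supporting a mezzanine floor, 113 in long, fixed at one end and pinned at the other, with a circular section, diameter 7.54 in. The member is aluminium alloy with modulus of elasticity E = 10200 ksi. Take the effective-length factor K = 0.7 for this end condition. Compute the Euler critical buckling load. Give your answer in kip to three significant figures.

P_cr ≈ 2550 kip

I = πd⁴/64 = π×7.54⁴/64 = 158.7 in⁴
Effective length L_e = K·L = 0.7 × 113 = 79.10 in
P_cr = π²EI / L_e² = π² × 10200×10³ × 158.7 / 79.10² = 2.553×10^6 lb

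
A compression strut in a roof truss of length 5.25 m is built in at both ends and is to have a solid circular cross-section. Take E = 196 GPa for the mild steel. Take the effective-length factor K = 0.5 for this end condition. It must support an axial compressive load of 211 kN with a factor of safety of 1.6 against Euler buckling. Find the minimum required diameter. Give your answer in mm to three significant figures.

Required P_cr = n·P = 1.6 × 211 = 337.6 kN
L_e = K·L = 0.5 × 5.25 = 2.625 m
Required I = P_cr·L_e²/(π²E) = 3.376×10^5 × 2.625² / (π² × 1.96×10^11) = 1.203×10^-6 m⁴
I_req = 1.203×10^6 mm⁴
Solid circle: I = πd⁴/64  ⇒  d = (64I/π)^(1/4) = (64×1.203×10^6/π)^(1/4) = 70.4 mm

d ≈ 70.4 mm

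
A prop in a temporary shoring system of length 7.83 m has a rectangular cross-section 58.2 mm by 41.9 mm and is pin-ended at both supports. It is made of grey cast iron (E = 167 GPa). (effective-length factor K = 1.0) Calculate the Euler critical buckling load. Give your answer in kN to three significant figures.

Buckling occurs about the weak axis: I_min = h·b³/12 with b = 41.9 mm (the shorter side).
I_min = 58.2×41.9³/12 = 3.568×10^5 mm⁴
I = 3.568×10^5 mm⁴ = 3.568×10^-7 m⁴
Effective length L_e = K·L = 1 × 7.83 = 7.830 m
P_cr = π²EI / L_e² = π² × 167×10⁹ × 3.568×10^-7 / 7.830² = 9.591×10^3 N

P_cr ≈ 9.59 kN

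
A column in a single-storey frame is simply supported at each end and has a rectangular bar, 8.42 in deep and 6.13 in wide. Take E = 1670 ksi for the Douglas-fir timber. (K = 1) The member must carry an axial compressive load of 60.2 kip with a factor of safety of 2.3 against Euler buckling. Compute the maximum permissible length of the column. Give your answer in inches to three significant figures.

L_max ≈ 139 in

Buckling occurs about the weak axis: I_min = h·b³/12 with b = 6.13 in (the shorter side).
I_min = 8.42×6.13³/12 = 161.6 in⁴
Required critical load P_cr = n·P = 2.3 × 60.2 = 138.5 kip = 1.385×10^5 lb
From P_cr = π²EI/(K·L)²:  L = (1/K)·√(π²EI/P_cr) = (1/1)·√(π²×1.67×10^6×161.6/1.385×10^5)
L = 139 in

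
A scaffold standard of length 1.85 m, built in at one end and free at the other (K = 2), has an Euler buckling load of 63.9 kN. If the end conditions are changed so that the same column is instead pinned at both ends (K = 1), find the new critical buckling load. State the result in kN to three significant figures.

P_cr ∝ 1/K², so P_cr,new = P_cr,old × (K_old/K_new)² = 63.9 × (2/1)²
= 63.9 × 4.000 = 256 kN

P_cr ≈ 256 kN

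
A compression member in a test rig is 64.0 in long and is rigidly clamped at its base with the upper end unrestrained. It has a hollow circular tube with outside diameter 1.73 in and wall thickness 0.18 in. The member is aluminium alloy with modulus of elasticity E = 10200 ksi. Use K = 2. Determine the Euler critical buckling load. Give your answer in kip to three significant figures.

P_cr ≈ 1.64 kip

Inner diameter d_i = 1.73 − 2×0.18 = 1.370 in
I = π(d_o⁴ − d_i⁴)/64 = π(1.73⁴ − 1.370⁴)/64 = 0.2668 in⁴
Effective length L_e = K·L = 2 × 64.0 = 128.0 in
P_cr = π²EI / L_e² = π² × 10200×10³ × 0.2668 / 128.0² = 1.639×10^3 lb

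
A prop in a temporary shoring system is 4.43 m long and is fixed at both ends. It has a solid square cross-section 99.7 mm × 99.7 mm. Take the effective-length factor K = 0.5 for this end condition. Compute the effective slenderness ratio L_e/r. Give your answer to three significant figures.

For a square r = a/√12 = 99.7/√12 = 28.78 mm
L_e = K·L = 0.5 × 4.43 m = 2.215 m = 2215.0 mm
λ = L_e / r_min = 2215.0 / 28.78 = 77.0

λ ≈ 77.0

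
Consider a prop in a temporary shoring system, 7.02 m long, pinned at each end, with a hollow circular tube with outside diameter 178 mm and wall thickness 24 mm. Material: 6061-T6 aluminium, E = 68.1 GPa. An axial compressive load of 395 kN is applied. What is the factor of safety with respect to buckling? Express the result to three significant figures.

n ≈ 1.22

Inner diameter d_i = 178 − 2×24 = 130.0 mm
I = π(d_o⁴ − d_i⁴)/64 = π(178⁴ − 130.0⁴)/64 = 3.526×10^7 mm⁴
I = 3.526×10^7 mm⁴ = 3.526×10^-5 m⁴
Effective length L_e = K·L = 1 × 7.02 = 7.020 m
P_cr = π²EI / L_e² = π² × 68.1×10⁹ × 3.526×10^-5 / 7.020² = 4.809×10^5 N
Factor of safety n = P_cr / P = 480.87 / 395 = 1.22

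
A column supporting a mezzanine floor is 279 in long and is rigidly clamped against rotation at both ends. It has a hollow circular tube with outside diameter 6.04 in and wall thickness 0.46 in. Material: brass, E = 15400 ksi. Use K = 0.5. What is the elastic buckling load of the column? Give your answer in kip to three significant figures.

P_cr ≈ 247 kip

Inner diameter d_i = 6.04 − 2×0.46 = 5.120 in
I = π(d_o⁴ − d_i⁴)/64 = π(6.04⁴ − 5.120⁴)/64 = 31.60 in⁴
Effective length L_e = K·L = 0.5 × 279 = 139.5 in
P_cr = π²EI / L_e² = π² × 15400×10³ × 31.60 / 139.5² = 2.468×10^5 lb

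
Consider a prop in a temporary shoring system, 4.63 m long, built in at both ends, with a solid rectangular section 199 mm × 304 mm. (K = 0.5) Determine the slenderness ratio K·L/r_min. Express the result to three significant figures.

Buckling occurs about the weak axis: I_min = h·b³/12 with b = 199 mm (the shorter side).
I_min = 304×199³/12 = 1.996×10^8 mm⁴
A = 6.050×10^4 mm²;  r_min = √(I/A) = √(1.996×10^8/6.050×10^4) = 57.45 mm
L_e = K·L = 0.5 × 4.63 m = 2.315 m = 2315.0 mm
λ = L_e / r_min = 2315.0 / 57.45 = 40.3

λ ≈ 40.3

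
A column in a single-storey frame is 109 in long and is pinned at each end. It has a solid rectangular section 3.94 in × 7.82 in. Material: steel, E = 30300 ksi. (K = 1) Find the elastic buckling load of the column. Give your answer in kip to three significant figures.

P_cr ≈ 1000 kip

Buckling occurs about the weak axis: I_min = h·b³/12 with b = 3.94 in (the shorter side).
I_min = 7.82×3.94³/12 = 39.86 in⁴
Effective length L_e = K·L = 1 × 109 = 109.0 in
P_cr = π²EI / L_e² = π² × 30300×10³ × 39.86 / 109.0² = 1.003×10^6 lb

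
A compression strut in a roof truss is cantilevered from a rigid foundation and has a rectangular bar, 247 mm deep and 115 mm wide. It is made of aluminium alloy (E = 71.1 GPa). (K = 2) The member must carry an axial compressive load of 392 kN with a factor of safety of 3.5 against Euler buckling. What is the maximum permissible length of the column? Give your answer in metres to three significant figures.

Buckling occurs about the weak axis: I_min = h·b³/12 with b = 115 mm (the shorter side).
I_min = 247×115³/12 = 3.130×10^7 mm⁴
I = 3.130×10^-5 m⁴
Required critical load P_cr = n·P = 3.5 × 392 = 1372 kN = 1.372×10^6 N
From P_cr = π²EI/(K·L)²:  L = (1/K)·√(π²EI/P_cr) = (1/2)·√(π²×7.11×10^10×3.130×10^-5/1.372×10^6)
L = 2.00 m

L_max ≈ 2.00 m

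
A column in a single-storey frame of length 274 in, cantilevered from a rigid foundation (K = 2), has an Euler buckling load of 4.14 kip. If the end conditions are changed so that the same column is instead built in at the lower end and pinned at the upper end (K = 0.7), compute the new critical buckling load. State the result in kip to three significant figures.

P_cr ∝ 1/K², so P_cr,new = P_cr,old × (K_old/K_new)² = 4.14 × (2/0.7)²
= 4.14 × 8.163 = 33.8 kip

P_cr ≈ 33.8 kip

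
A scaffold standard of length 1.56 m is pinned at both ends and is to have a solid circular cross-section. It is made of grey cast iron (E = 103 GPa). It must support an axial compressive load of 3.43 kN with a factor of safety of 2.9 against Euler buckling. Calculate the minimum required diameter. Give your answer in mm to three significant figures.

d ≈ 26.4 mm

Required P_cr = n·P = 2.9 × 3.43 = 9.947 kN
L_e = K·L = 1 × 1.56 = 1.560 m
Required I = P_cr·L_e²/(π²E) = 9.947×10^3 × 1.560² / (π² × 1.03×10^11) = 2.381×10^-8 m⁴
I_req = 2.381×10^4 mm⁴
Solid circle: I = πd⁴/64  ⇒  d = (64I/π)^(1/4) = (64×2.381×10^4/π)^(1/4) = 26.4 mm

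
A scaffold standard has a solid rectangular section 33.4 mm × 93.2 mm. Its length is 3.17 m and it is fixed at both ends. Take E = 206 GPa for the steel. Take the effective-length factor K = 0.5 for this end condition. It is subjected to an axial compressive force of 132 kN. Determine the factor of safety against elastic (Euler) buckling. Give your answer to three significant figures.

n ≈ 1.77

Buckling occurs about the weak axis: I_min = h·b³/12 with b = 33.4 mm (the shorter side).
I_min = 93.2×33.4³/12 = 2.894×10^5 mm⁴
I = 2.894×10^5 mm⁴ = 2.894×10^-7 m⁴
Effective length L_e = K·L = 0.5 × 3.17 = 1.585 m
P_cr = π²EI / L_e² = π² × 206×10⁹ × 2.894×10^-7 / 1.585² = 2.342×10^5 N
Factor of safety n = P_cr / P = 234.20 / 132 = 1.77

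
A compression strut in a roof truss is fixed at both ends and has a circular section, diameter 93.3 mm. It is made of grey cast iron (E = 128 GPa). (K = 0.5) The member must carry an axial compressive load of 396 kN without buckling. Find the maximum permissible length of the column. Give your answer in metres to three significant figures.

L_max ≈ 6.89 m

I = πd⁴/64 = π×93.3⁴/64 = 3.720×10^6 mm⁴
I = 3.720×10^-6 m⁴
At the buckling limit P_cr = P = 3.960×10^5 N
From P_cr = π²EI/(K·L)²:  L = (1/K)·√(π²EI/P_cr) = (1/0.5)·√(π²×1.28×10^11×3.720×10^-6/3.960×10^5)
L = 6.89 m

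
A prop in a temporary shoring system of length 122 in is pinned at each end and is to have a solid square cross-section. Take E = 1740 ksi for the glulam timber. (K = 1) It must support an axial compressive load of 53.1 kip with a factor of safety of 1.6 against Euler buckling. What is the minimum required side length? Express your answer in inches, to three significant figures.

Required P_cr = n·P = 1.6 × 53.1 = 84.96 kip
L_e = K·L = 1 × 122 = 122.0 in
Required I = P_cr·L_e²/(π²E) = 8.496×10^4 × 122.0² / (π² × 1.74×10^6) = 73.64 in⁴
Solid square: I = a⁴/12  ⇒  a = (12I)^(1/4) = (12×73.64)^(1/4) = 5.45 in

a ≈ 5.45 in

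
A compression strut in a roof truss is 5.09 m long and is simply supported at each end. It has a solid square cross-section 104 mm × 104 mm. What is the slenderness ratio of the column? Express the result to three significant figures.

λ ≈ 170

For a square r = a/√12 = 104/√12 = 30.02 mm
L_e = K·L = 1 × 5.09 m = 5.090 m = 5090.0 mm
λ = L_e / r_min = 5090.0 / 30.02 = 170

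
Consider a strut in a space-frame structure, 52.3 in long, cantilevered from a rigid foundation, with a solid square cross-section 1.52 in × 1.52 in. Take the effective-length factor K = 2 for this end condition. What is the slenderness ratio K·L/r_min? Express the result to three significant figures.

For a square r = a/√12 = 1.52/√12 = 0.4388 in
L_e = K·L = 2 × 52.3 = 104.6 in
λ = L_e / r_min = 104.60 / 0.4388 = 238

λ ≈ 238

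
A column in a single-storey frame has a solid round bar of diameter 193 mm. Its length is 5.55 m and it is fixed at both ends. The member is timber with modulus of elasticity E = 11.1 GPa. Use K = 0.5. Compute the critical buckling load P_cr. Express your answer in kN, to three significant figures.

I = πd⁴/64 = π×193⁴/64 = 6.811×10^7 mm⁴
I = 6.811×10^7 mm⁴ = 6.811×10^-5 m⁴
Effective length L_e = K·L = 0.5 × 5.55 = 2.775 m
P_cr = π²EI / L_e² = π² × 11.1×10⁹ × 6.811×10^-5 / 2.775² = 9.689×10^5 N

P_cr ≈ 969 kN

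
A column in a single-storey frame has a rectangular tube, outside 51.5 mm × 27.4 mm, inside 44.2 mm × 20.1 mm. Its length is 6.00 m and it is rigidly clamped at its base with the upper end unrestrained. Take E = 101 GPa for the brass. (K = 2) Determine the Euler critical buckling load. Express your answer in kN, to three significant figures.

P_cr ≈ 0.404 kN

Weak-axis I_min = (h_o·b_o³ − h_i·b_i³)/12 with b_o = 27.4, b_i = 20.10 mm (shorter outer/inner sides).
I_min = (51.5×27.4³ − 44.20×20.10³)/12 = 5.837×10^4 mm⁴
I = 5.837×10^4 mm⁴ = 5.837×10^-8 m⁴
Effective length L_e = K·L = 2 × 6.00 = 12.00 m
P_cr = π²EI / L_e² = π² × 101×10⁹ × 5.837×10^-8 / 12.00² = 404.1 N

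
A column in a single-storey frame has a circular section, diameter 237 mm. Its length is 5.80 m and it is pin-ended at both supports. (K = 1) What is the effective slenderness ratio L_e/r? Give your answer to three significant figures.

λ ≈ 97.9

For a solid circle r = d/4 = 237/4 = 59.25 mm
L_e = K·L = 1 × 5.80 m = 5.800 m = 5800.0 mm
λ = L_e / r_min = 5800.0 / 59.25 = 97.9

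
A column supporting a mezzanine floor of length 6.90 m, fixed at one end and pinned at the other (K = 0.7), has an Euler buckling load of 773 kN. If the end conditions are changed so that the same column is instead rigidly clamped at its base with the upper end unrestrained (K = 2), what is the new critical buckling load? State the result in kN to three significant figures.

P_cr ∝ 1/K², so P_cr,new = P_cr,old × (K_old/K_new)² = 773 × (0.7/2)²
= 773 × 0.1225 = 94.7 kN

P_cr ≈ 94.7 kN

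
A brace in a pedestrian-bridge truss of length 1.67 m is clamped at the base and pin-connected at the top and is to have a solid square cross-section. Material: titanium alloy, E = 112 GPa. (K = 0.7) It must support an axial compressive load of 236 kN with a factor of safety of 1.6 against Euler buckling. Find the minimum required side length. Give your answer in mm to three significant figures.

a ≈ 48.6 mm

Required P_cr = n·P = 1.6 × 236 = 377.6 kN
L_e = K·L = 0.7 × 1.67 = 1.169 m
Required I = P_cr·L_e²/(π²E) = 3.776×10^5 × 1.169² / (π² × 1.12×10^11) = 4.668×10^-7 m⁴
I_req = 4.668×10^5 mm⁴
Solid square: I = a⁴/12  ⇒  a = (12I)^(1/4) = (12×4.668×10^5)^(1/4) = 48.6 mm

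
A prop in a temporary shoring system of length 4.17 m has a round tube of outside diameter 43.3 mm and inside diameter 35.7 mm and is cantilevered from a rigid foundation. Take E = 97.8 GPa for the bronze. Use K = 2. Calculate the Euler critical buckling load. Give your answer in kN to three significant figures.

d_o = 43.3 mm, d_i = 35.7 mm
I = π(d_o⁴ − d_i⁴)/64 = π(43.3⁴ − 35.70⁴)/64 = 9.282×10^4 mm⁴
I = 9.282×10^4 mm⁴ = 9.282×10^-8 m⁴
Effective length L_e = K·L = 2 × 4.17 = 8.340 m
P_cr = π²EI / L_e² = π² × 97.8×10⁹ × 9.282×10^-8 / 8.340² = 1.288×10^3 N

P_cr ≈ 1.29 kN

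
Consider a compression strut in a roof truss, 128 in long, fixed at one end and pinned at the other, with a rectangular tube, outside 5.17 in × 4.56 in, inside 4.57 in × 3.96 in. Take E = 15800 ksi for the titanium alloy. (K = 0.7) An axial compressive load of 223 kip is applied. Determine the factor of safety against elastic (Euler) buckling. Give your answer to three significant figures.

Weak-axis I_min = (h_o·b_o³ − h_i·b_i³)/12 with b_o = 4.56, b_i = 3.960 in (shorter outer/inner sides).
I_min = (5.17×4.56³ − 4.570×3.960³)/12 = 17.20 in⁴
Effective length L_e = K·L = 0.7 × 128 = 89.60 in
P_cr = π²EI / L_e² = π² × 15800×10³ × 17.20 / 89.60² = 3.341×10^5 lb
Factor of safety n = P_cr / P = 334.13 / 223 = 1.50

n ≈ 1.50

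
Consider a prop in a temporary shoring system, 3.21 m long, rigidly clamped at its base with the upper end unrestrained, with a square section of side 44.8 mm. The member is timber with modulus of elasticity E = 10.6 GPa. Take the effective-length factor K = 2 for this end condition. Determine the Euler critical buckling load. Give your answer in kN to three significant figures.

P_cr ≈ 0.852 kN

I = a⁴/12 = 44.8⁴/12 = 3.357×10^5 mm⁴
I = 3.357×10^5 mm⁴ = 3.357×10^-7 m⁴
Effective length L_e = K·L = 2 × 3.21 = 6.420 m
P_cr = π²EI / L_e² = π² × 10.6×10⁹ × 3.357×10^-7 / 6.420² = 852.1 N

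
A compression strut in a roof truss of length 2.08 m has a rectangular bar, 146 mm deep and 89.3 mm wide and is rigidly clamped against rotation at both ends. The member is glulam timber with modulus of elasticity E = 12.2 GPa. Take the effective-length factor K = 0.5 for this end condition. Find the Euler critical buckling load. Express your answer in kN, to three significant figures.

Buckling occurs about the weak axis: I_min = h·b³/12 with b = 89.3 mm (the shorter side).
I_min = 146×89.3³/12 = 8.664×10^6 mm⁴
I = 8.664×10^6 mm⁴ = 8.664×10^-6 m⁴
Effective length L_e = K·L = 0.5 × 2.08 = 1.040 m
P_cr = π²EI / L_e² = π² × 12.2×10⁹ × 8.664×10^-6 / 1.040² = 9.645×10^5 N

P_cr ≈ 965 kN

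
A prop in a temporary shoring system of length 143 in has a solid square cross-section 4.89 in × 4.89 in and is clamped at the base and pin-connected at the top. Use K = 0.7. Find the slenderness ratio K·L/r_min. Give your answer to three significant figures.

For a square r = a/√12 = 4.89/√12 = 1.412 in
L_e = K·L = 0.7 × 143 = 100.1 in
λ = L_e / r_min = 100.10 / 1.412 = 70.9

λ ≈ 70.9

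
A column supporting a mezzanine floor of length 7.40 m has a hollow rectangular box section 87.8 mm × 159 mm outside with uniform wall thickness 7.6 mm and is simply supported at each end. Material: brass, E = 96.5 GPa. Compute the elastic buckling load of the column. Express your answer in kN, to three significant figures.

P_cr ≈ 76.2 kN

Inner dimensions: h_i = 159 − 2×7.6 = 143.8 mm, b_i = 87.8 − 2×7.6 = 72.60 mm
Weak-axis I_min = (h_o·b_o³ − h_i·b_i³)/12 with b_o = 87.8, b_i = 72.60 mm (shorter outer/inner sides).
I_min = (159×87.8³ − 143.8×72.60³)/12 = 4.383×10^6 mm⁴
I = 4.383×10^6 mm⁴ = 4.383×10^-6 m⁴
Effective length L_e = K·L = 1 × 7.40 = 7.400 m
P_cr = π²EI / L_e² = π² × 96.5×10⁹ × 4.383×10^-6 / 7.400² = 7.622×10^4 N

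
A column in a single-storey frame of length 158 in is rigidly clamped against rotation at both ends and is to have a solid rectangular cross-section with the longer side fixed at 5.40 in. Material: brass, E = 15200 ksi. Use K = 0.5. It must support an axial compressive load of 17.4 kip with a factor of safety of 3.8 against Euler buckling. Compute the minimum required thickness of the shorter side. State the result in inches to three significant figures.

b ≈ 1.83 in

Required P_cr = n·P = 3.8 × 17.4 = 66.12 kip
L_e = K·L = 0.5 × 158 = 79.00 in
Required I = P_cr·L_e²/(π²E) = 6.612×10^4 × 79.00² / (π² × 1.52×10^7) = 2.751 in⁴
Rectangle, weak axis: I_min = h·b³/12 with h = 5.40 in fixed  ⇒  b = (12I/h)^(1/3) = 1.83 in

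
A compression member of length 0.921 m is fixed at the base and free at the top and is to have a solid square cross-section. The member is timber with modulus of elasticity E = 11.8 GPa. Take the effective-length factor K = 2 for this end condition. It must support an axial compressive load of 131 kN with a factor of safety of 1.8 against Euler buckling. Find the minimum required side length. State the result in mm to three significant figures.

a ≈ 95.3 mm

Required P_cr = n·P = 1.8 × 131 = 235.8 kN
L_e = K·L = 2 × 0.921 = 1.842 m
Required I = P_cr·L_e²/(π²E) = 2.358×10^5 × 1.842² / (π² × 1.18×10^10) = 6.870×10^-6 m⁴
I_req = 6.870×10^6 mm⁴
Solid square: I = a⁴/12  ⇒  a = (12I)^(1/4) = (12×6.870×10^6)^(1/4) = 95.3 mm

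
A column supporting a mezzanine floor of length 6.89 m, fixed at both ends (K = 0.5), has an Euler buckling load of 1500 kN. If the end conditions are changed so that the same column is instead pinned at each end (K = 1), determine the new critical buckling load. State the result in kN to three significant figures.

P_cr ∝ 1/K², so P_cr,new = P_cr,old × (K_old/K_new)² = 1500 × (0.5/1)²
= 1500 × 0.2500 = 375 kN

P_cr ≈ 375 kN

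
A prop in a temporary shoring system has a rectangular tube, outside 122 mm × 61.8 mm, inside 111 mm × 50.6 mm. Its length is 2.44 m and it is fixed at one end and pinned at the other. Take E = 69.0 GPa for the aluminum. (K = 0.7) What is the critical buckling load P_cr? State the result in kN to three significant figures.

Weak-axis I_min = (h_o·b_o³ − h_i·b_i³)/12 with b_o = 61.8, b_i = 50.60 mm (shorter outer/inner sides).
I_min = (122×61.8³ − 111.0×50.60³)/12 = 1.201×10^6 mm⁴
I = 1.201×10^6 mm⁴ = 1.201×10^-6 m⁴
Effective length L_e = K·L = 0.7 × 2.44 = 1.708 m
P_cr = π²EI / L_e² = π² × 69.0×10⁹ × 1.201×10^-6 / 1.708² = 2.804×10^5 N

P_cr ≈ 280 kN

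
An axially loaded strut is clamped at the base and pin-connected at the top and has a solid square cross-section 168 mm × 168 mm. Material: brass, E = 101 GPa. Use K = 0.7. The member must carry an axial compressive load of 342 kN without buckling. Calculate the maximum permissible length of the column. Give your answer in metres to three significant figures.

L_max ≈ 19.9 m

I = a⁴/12 = 168⁴/12 = 6.638×10^7 mm⁴
I = 6.638×10^-5 m⁴
At the buckling limit P_cr = P = 3.420×10^5 N
From P_cr = π²EI/(K·L)²:  L = (1/K)·√(π²EI/P_cr) = (1/0.7)·√(π²×1.01×10^11×6.638×10^-5/3.420×10^5)
L = 19.9 m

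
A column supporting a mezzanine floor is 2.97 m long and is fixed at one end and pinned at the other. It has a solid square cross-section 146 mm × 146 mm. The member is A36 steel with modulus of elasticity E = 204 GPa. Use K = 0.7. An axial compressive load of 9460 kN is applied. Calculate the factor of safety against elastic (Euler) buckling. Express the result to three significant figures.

I = a⁴/12 = 146⁴/12 = 3.786×10^7 mm⁴
I = 3.786×10^7 mm⁴ = 3.786×10^-5 m⁴
Effective length L_e = K·L = 0.7 × 2.97 = 2.079 m
P_cr = π²EI / L_e² = π² × 204×10⁹ × 3.786×10^-5 / 2.079² = 1.764×10^7 N
Factor of safety n = P_cr / P = 17638 / 9460 = 1.86

n ≈ 1.86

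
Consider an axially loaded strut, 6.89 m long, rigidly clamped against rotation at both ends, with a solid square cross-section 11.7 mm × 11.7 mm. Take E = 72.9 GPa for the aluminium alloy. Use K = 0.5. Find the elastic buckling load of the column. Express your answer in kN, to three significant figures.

I = a⁴/12 = 11.7⁴/12 = 1.562×10^3 mm⁴
I = 1.562×10^3 mm⁴ = 1.562×10^-9 m⁴
Effective length L_e = K·L = 0.5 × 6.89 = 3.445 m
P_cr = π²EI / L_e² = π² × 72.9×10⁹ × 1.562×10^-9 / 3.445² = 94.67 N

P_cr ≈ 0.0947 kN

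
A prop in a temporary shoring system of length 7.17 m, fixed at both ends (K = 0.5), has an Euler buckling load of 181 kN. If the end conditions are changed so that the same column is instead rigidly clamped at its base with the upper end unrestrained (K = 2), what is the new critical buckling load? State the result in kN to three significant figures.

P_cr ∝ 1/K², so P_cr,new = P_cr,old × (K_old/K_new)² = 181 × (0.5/2)²
= 181 × 0.06250 = 11.3 kN

P_cr ≈ 11.3 kN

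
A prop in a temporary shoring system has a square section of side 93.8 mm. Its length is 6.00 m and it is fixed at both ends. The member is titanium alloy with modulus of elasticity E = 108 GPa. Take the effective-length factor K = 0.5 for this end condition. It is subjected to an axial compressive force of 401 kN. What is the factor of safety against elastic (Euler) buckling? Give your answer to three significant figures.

I = a⁴/12 = 93.8⁴/12 = 6.451×10^6 mm⁴
I = 6.451×10^6 mm⁴ = 6.451×10^-6 m⁴
Effective length L_e = K·L = 0.5 × 6.00 = 3.000 m
P_cr = π²EI / L_e² = π² × 108×10⁹ × 6.451×10^-6 / 3.000² = 7.640×10^5 N
Factor of safety n = P_cr / P = 764.03 / 401 = 1.91

n ≈ 1.91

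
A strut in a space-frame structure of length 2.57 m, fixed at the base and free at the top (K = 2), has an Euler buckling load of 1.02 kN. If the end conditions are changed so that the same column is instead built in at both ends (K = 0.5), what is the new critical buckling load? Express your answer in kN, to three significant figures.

P_cr ∝ 1/K², so P_cr,new = P_cr,old × (K_old/K_new)² = 1.02 × (2/0.5)²
= 1.02 × 16.00 = 16.3 kN

P_cr ≈ 16.3 kN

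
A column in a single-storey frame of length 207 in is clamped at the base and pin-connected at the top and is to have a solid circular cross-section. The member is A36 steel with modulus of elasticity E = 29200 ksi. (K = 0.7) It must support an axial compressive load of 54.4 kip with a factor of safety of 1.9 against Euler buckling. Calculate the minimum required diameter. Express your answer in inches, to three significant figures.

Required P_cr = n·P = 1.9 × 54.4 = 103.4 kip
L_e = K·L = 0.7 × 207 = 144.9 in
Required I = P_cr·L_e²/(π²E) = 1.034×10^5 × 144.9² / (π² × 2.92×10^7) = 7.530 in⁴
Solid circle: I = πd⁴/64  ⇒  d = (64I/π)^(1/4) = (64×7.530/π)^(1/4) = 3.52 in

d ≈ 3.52 in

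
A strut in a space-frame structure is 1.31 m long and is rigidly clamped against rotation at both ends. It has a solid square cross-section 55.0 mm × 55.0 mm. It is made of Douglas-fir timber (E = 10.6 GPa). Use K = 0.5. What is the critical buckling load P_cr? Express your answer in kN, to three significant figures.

P_cr ≈ 186 kN

I = a⁴/12 = 55.0⁴/12 = 7.626×10^5 mm⁴
I = 7.626×10^5 mm⁴ = 7.626×10^-7 m⁴
Effective length L_e = K·L = 0.5 × 1.31 = 0.6550 m
P_cr = π²EI / L_e² = π² × 10.6×10⁹ × 7.626×10^-7 / 0.6550² = 1.859×10^5 N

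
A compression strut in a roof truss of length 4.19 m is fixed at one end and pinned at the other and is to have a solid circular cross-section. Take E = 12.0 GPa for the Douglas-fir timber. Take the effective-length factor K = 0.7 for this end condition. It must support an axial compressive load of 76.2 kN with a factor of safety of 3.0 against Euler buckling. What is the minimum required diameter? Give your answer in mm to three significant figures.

Required P_cr = n·P = 3.0 × 76.2 = 228.6 kN
L_e = K·L = 0.7 × 4.19 = 2.933 m
Required I = P_cr·L_e²/(π²E) = 2.286×10^5 × 2.933² / (π² × 1.20×10^10) = 1.660×10^-5 m⁴
I_req = 1.660×10^7 mm⁴
Solid circle: I = πd⁴/64  ⇒  d = (64I/π)^(1/4) = (64×1.660×10^7/π)^(1/4) = 136 mm

d ≈ 136 mm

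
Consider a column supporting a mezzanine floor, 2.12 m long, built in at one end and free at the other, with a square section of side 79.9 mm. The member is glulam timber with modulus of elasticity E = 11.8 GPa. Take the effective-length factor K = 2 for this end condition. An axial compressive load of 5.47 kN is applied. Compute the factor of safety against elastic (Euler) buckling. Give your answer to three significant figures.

n ≈ 4.02

I = a⁴/12 = 79.9⁴/12 = 3.396×10^6 mm⁴
I = 3.396×10^6 mm⁴ = 3.396×10^-6 m⁴
Effective length L_e = K·L = 2 × 2.12 = 4.240 m
P_cr = π²EI / L_e² = π² × 11.8×10⁹ × 3.396×10^-6 / 4.240² = 2.200×10^4 N
Factor of safety n = P_cr / P = 22.002 / 5.47 = 4.02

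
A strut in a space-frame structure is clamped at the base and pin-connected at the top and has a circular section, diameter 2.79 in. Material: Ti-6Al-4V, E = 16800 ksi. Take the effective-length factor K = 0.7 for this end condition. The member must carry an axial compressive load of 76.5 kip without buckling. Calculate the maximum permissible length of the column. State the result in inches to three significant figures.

L_max ≈ 115 in

I = πd⁴/64 = π×2.79⁴/64 = 2.974 in⁴
At the buckling limit P_cr = P = 7.650×10^4 lb
From P_cr = π²EI/(K·L)²:  L = (1/K)·√(π²EI/P_cr) = (1/0.7)·√(π²×1.68×10^7×2.974/7.650×10^4)
L = 115 in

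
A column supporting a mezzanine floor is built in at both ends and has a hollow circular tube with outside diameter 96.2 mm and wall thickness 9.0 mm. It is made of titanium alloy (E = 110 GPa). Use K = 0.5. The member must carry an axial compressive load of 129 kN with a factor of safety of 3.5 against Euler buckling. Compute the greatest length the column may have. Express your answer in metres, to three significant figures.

L_max ≈ 4.77 m

Inner diameter d_i = 96.2 − 2×9.0 = 78.20 mm
I = π(d_o⁴ − d_i⁴)/64 = π(96.2⁴ − 78.20⁴)/64 = 2.368×10^6 mm⁴
I = 2.368×10^-6 m⁴
Required critical load P_cr = n·P = 3.5 × 129 = 451.5 kN = 4.515×10^5 N
From P_cr = π²EI/(K·L)²:  L = (1/K)·√(π²EI/P_cr) = (1/0.5)·√(π²×1.10×10^11×2.368×10^-6/4.515×10^5)
L = 4.77 m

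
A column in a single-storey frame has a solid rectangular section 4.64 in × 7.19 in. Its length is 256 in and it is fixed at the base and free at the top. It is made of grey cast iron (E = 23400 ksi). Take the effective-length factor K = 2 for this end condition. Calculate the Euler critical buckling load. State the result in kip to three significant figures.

Buckling occurs about the weak axis: I_min = h·b³/12 with b = 4.64 in (the shorter side).
I_min = 7.19×4.64³/12 = 59.86 in⁴
Effective length L_e = K·L = 2 × 256 = 512.0 in
P_cr = π²EI / L_e² = π² × 23400×10³ × 59.86 / 512.0² = 5.273×10^4 lb

P_cr ≈ 52.7 kip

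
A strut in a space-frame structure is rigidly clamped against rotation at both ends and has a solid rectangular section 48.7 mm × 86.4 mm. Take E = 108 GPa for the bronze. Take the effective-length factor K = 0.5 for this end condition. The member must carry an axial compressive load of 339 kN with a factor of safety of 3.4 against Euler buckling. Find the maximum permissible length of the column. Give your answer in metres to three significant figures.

Buckling occurs about the weak axis: I_min = h·b³/12 with b = 48.7 mm (the shorter side).
I_min = 86.4×48.7³/12 = 8.316×10^5 mm⁴
I = 8.316×10^-7 m⁴
Required critical load P_cr = n·P = 3.4 × 339 = 1153 kN = 1.153×10^6 N
From P_cr = π²EI/(K·L)²:  L = (1/K)·√(π²EI/P_cr) = (1/0.5)·√(π²×1.08×10^11×8.316×10^-7/1.153×10^6)
L = 1.75 m

L_max ≈ 1.75 m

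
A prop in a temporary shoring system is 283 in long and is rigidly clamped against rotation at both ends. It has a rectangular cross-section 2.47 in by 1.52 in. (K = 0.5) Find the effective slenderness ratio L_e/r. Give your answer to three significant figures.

λ ≈ 322

Buckling occurs about the weak axis: I_min = h·b³/12 with b = 1.52 in (the shorter side).
I_min = 2.47×1.52³/12 = 0.7228 in⁴
A = 3.754 in²;  r_min = √(I/A) = √(0.7228/3.754) = 0.4388 in
L_e = K·L = 0.5 × 283 = 141.5 in
λ = L_e / r_min = 141.50 / 0.4388 = 322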